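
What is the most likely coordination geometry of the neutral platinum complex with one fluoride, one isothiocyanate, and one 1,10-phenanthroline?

Summing ligand charges against the 0 overall charge gives an oxidation state of +2 for platinum.
Group 10 minus oxidation state 2 gives a d⁸ configuration.
Counting donor atoms: 1×fluoride (monodentate) → 1 donor; 1×isothiocyanate (monodentate) → 1 donor; 1×1,10-phenanthroline (bidentate) → 2 donors. Coordination number = 4.
A 5d d⁸ ion has a large crystal-field splitting; square planar leaves the high-energy d_{x²−y²} orbital empty and maximises CFSE.

square planar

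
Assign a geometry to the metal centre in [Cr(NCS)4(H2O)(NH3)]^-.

octahedral

Ligand charges: each isothiocyanate is −1; water is neutral; ammonia is neutral. With an overall charge of −1 the chromium centre must be in the +3 oxidation state.
Cr sits in group 6, so the d-electron count is 6 − 3 = 3.
Coordination number: 6.
Six donors around a single metal centre give an octahedral coordination sphere.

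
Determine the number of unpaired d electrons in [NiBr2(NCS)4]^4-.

2

Ligand charges: each bromide is −1; each isothiocyanate is −1. With an overall charge of −4 the nickel centre must be in the +2 oxidation state.
Nickel is a group-10 element; Ni(II) is therefore d⁸.
In an octahedral field the d⁸ configuration is t₂g⁶e_g² (only one arrangement possible), giving 2 unpaired electrons.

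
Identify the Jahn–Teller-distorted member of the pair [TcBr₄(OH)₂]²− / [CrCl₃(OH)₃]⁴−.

[CrCl₃(OH)₃]⁴−

[TcBr₄(OH)₂]²−: Summing ligand charges against the −2 overall charge gives an oxidation state of +4 for technetium. Technetium is a group-7 element; Tc(IV) is therefore d³. The d³ configuration leaves the e_g set evenly filled (or empty) — no strong Jahn–Teller driving force.
[CrCl₃(OH)₃]⁴−: Ligand charges: each chloride is −1; each hydroxide is −1. With an overall charge of −4 the chromium centre must be in the +2 oxidation state. Cr sits in group 6, so the d-electron count is 6 − 2 = 4. Chloride and hydroxide are weak-field ligands for a first-row metal, so the complex is high-spin. The t₂g³e_g¹ (high-spin) configuration has an unevenly filled e_g set; the Jahn–Teller theorem predicts a tetragonal distortion (typically axial elongation) to lift the degeneracy.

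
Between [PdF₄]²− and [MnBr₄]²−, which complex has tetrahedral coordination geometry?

[MnBr₄]²−

For [PdF₄]²−: Ligand charges: each fluoride is −1. With an overall charge of −2 the palladium centre must be in the +2 oxidation state. Pd sits in group 10, so the d-electron count is 10 − 2 = 8. A 4d d⁸ ion has a large crystal-field splitting; square planar leaves the high-energy d_{x²−y²} orbital empty and maximises CFSE. → square planar.
For [MnBr₄]²−: Ligand charges: each bromide is −1. With an overall charge of −2 the manganese centre must be in the +2 oxidation state. Manganese is a group-7 element; Mn(II) is therefore d⁵. A high-spin d⁵ ion has zero CFSE in either geometry, so four ligands adopt the sterically favoured tetrahedral geometry. → tetrahedral.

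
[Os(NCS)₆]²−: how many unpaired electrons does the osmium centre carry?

Summing ligand charges against the −2 overall charge gives an oxidation state of +4 for osmium.
Osmium is a group-8 element; Os(IV) is therefore d⁴.
The spin state decides the count: a 5d ion has a large Δₒ and is invariably low-spin.
An octahedral low-spin d⁴ ion is t₂g⁴e_g⁰, giving 2 unpaired electrons.

2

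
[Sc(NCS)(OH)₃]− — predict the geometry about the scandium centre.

Each isothiocyanate is −1; each hydroxide is −1; balancing the −1 overall charge requires Sc(III).
Scandium is a group-3 element; Sc(III) is therefore d⁰.
Coordination number: 4.
A d⁰ ion has no crystal-field stabilisation preference between square planar and tetrahedral, so four ligands adopt the sterically favoured tetrahedral geometry.

tetrahedral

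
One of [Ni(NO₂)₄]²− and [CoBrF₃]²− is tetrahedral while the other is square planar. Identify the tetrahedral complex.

For [Ni(NO₂)₄]²−: Each nitro (N-bound nitrite) is −1; balancing the −2 overall charge requires Ni(II). Ni sits in group 10, so the d-electron count is 10 − 2 = 8. Nitro (N-bound nitrite) is a strong-field ligand (high in the spectrochemical series). A 3d d⁸ ion with strong-field ligands gains enough CFSE to favour square planar over tetrahedral. → square planar.
For [CoBrF₃]²−: Ligand charges: each bromide is −1; each fluoride is −1. With an overall charge of −2 the cobalt centre must be in the +2 oxidation state. Co sits in group 9, so the d-electron count is 9 − 2 = 7. For a high-spin 3d d⁷ ion with weak-field ligands the small Δₜ gives little square-planar CFSE advantage, so four ligands adopt the sterically favoured tetrahedral geometry. → tetrahedral.

[CoBrF₃]²−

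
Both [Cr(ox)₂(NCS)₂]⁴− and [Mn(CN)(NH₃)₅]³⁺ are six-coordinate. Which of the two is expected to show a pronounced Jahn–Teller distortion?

[Cr(ox)₂(NCS)₂]⁴−

[Cr(ox)₂(NCS)₂]⁴−: Ligand charges: each oxalate is −2; each isothiocyanate is −1. With an overall charge of −4 the chromium centre must be in the +2 oxidation state. Cr sits in group 6, so the d-electron count is 6 − 2 = 4. Isothiocyanate and oxalate are weak-field ligands for a first-row metal, so the complex is high-spin. The t₂g³e_g¹ (high-spin) configuration has an unevenly filled e_g set; the Jahn–Teller theorem predicts a tetragonal distortion (typically axial elongation) to lift the degeneracy.
[Mn(CN)(NH₃)₅]³⁺: Summing ligand charges against the +3 overall charge gives an oxidation state of +4 for manganese. Mn sits in group 7, so the d-electron count is 7 − 4 = 3. The d³ configuration leaves the e_g set evenly filled (or empty) — no strong Jahn–Teller driving force.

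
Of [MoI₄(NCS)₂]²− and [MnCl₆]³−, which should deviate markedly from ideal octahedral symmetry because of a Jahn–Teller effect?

[MoI₄(NCS)₂]²−: Ligand charges: each iodide is −1; each isothiocyanate is −1. With an overall charge of −2 the molybdenum centre must be in the +4 oxidation state. Mo sits in group 6, so the d-electron count is 6 − 4 = 2. The d² configuration leaves the e_g set evenly filled (or empty) — no strong Jahn–Teller driving force.
[MnCl₆]³−: Ligand charges: each chloride is −1. With an overall charge of −3 the manganese centre must be in the +3 oxidation state. Manganese is a group-7 element; Mn(III) is therefore d⁴. Chloride is a weak-field ligand for a first-row metal, so the complex is high-spin. The t₂g³e_g¹ (high-spin) configuration has an unevenly filled e_g set; the Jahn–Teller theorem predicts a tetragonal distortion (typically axial elongation) to lift the degeneracy.

[MnCl₆]³−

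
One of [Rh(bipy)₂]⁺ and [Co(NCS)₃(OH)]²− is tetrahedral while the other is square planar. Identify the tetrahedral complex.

For [Rh(bipy)₂]⁺: Ligand charges: 2,2′-bipyridine is neutral. With an overall charge of +1 the rhodium centre must be in the +1 oxidation state. Rh sits in group 9, so the d-electron count is 9 − 1 = 8. A 4d d⁸ ion has a large crystal-field splitting; square planar leaves the high-energy d_{x²−y²} orbital empty and maximises CFSE. → square planar.
For [Co(NCS)₃(OH)]²−: Summing ligand charges against the −2 overall charge gives an oxidation state of +2 for cobalt. Co sits in group 9, so the d-electron count is 9 − 2 = 7. For a high-spin 3d d⁷ ion with weak-field ligands the small Δₜ gives little square-planar CFSE advantage, so four ligands adopt the sterically favoured tetrahedral geometry. → tetrahedral.

[Co(NCS)₃(OH)]²−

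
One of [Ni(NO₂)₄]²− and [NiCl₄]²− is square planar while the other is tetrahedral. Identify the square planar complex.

[Ni(NO₂)₄]²−

For [Ni(NO₂)₄]²−: Summing ligand charges against the −2 overall charge gives an oxidation state of +2 for nickel. Nickel is a group-10 element; Ni(II) is therefore d⁸. Nitro (N-bound nitrite) is a strong-field ligand (high in the spectrochemical series). A 3d d⁸ ion with strong-field ligands gains enough CFSE to favour square planar over tetrahedral. → square planar.
For [NiCl₄]²−: Ligand charges: each chloride is −1. With an overall charge of −2 the nickel centre must be in the +2 oxidation state. Ni sits in group 10, so the d-electron count is 10 − 2 = 8. Chloride is a weak-field ligand. With weak-field ligands the CFSE gain from square planar is small, so a 3d d⁸ ion takes the sterically preferred tetrahedral geometry. → tetrahedral.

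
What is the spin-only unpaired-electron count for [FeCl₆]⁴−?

Summing ligand charges against the −4 overall charge gives an oxidation state of +2 for iron.
Fe sits in group 8, so the d-electron count is 8 − 2 = 6.
The spin state decides the count: Chloride is a weak-field ligand for a first-row metal, so the complex is high-spin.
An octahedral high-spin d⁶ ion is t₂g⁴e_g², giving 4 unpaired electrons.

4 unpaired electrons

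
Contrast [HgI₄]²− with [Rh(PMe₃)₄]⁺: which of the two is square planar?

For [HgI₄]²−: Each iodide is −1; balancing the −2 overall charge requires Hg(II). Mercury is a group-12 element; Hg(II) is therefore d¹⁰. A d¹⁰ ion has no crystal-field stabilisation preference between square planar and tetrahedral, so four ligands adopt the sterically favoured tetrahedral geometry. → tetrahedral.
For [Rh(PMe₃)₄]⁺: Summing ligand charges against the +1 overall charge gives an oxidation state of +1 for rhodium. Rh sits in group 9, so the d-electron count is 9 − 1 = 8. A 4d d⁸ ion has a large crystal-field splitting; square planar leaves the high-energy d_{x²−y²} orbital empty and maximises CFSE. → square planar.

[Rh(PMe₃)₄]⁺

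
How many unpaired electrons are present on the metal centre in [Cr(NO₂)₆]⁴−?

Each nitro (N-bound nitrite) is −1; balancing the −4 overall charge requires Cr(II).
Chromium is a group-6 element; Cr(II) is therefore d⁴.
The spin state decides the count: Nitro (N-bound nitrite) is a strong-field ligand (high in the spectrochemical series) for a first-row metal, so the complex is low-spin.
An octahedral low-spin d⁴ ion is t₂g⁴e_g⁰, giving 2 unpaired electrons.

2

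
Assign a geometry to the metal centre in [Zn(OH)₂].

linear

Summing ligand charges against the 0 overall charge gives an oxidation state of +2 for zinc.
Group 12 minus oxidation state 2 gives a d¹⁰ configuration.
Coordination number: 2.
A d¹⁰ ion with only two ligands adopts a linear arrangement (sp hybridisation; no CFSE preference).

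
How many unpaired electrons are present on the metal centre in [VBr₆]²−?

Summing ligand charges against the −2 overall charge gives an oxidation state of +4 for vanadium.
V sits in group 5, so the d-electron count is 5 − 4 = 1.
In an octahedral field the d¹ configuration is t₂g¹e_g⁰ (only one arrangement possible), giving 1 unpaired electron.

1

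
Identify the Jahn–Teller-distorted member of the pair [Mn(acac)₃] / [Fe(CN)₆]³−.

[Mn(acac)₃]

[Mn(acac)₃]: Each acetylacetonate is −1; balancing the 0 overall charge requires Mn(III). Manganese is a group-7 element; Mn(III) is therefore d⁴. Acetylacetonate is a weak-field ligand for a first-row metal, so the complex is high-spin. The t₂g³e_g¹ (high-spin) configuration has an unevenly filled e_g set; the Jahn–Teller theorem predicts a tetragonal distortion (typically axial elongation) to lift the degeneracy.
[Fe(CN)₆]³−: Each cyanide is −1; balancing the −3 overall charge requires Fe(III). Group 8 minus oxidation state 3 gives a d⁵ configuration. Cyanide is a strong-field ligand (high in the spectrochemical series) for a first-row metal, so the complex is low-spin. The d⁵ configuration leaves the e_g set evenly filled (or empty) — no strong Jahn–Teller driving force.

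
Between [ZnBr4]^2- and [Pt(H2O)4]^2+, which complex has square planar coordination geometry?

For [ZnBr4]^2-: Summing ligand charges against the −2 overall charge gives an oxidation state of +2 for zinc. Zinc is a group-12 element; Zn(II) is therefore d¹⁰. A d¹⁰ ion has no crystal-field stabilisation preference between square planar and tetrahedral, so four ligands adopt the sterically favoured tetrahedral geometry. → tetrahedral.
For [Pt(H2O)4]^2+: Water is neutral; balancing the +2 overall charge requires Pt(II). Group 10 minus oxidation state 2 gives a d⁸ configuration. A 5d d⁸ ion has a large crystal-field splitting; square planar leaves the high-energy d_{x²−y²} orbital empty and maximises CFSE. → square planar.

[Pt(H2O)4]^2+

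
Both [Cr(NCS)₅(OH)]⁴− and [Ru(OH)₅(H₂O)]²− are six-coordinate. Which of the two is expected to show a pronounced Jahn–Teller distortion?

[Cr(NCS)₅(OH)]⁴−: Each isothiocyanate is −1; each hydroxide is −1; balancing the −4 overall charge requires Cr(II). Cr sits in group 6, so the d-electron count is 6 − 2 = 4. Hydroxide and isothiocyanate are weak-field ligands for a first-row metal, so the complex is high-spin. The t₂g³e_g¹ (high-spin) configuration has an unevenly filled e_g set; the Jahn–Teller theorem predicts a tetragonal distortion (typically axial elongation) to lift the degeneracy.
[Ru(OH)₅(H₂O)]²−: Summing ligand charges against the −2 overall charge gives an oxidation state of +3 for ruthenium. Group 8 minus oxidation state 3 gives a d⁵ configuration. A 4d ion has a large Δₒ and is invariably low-spin. The d⁵ configuration leaves the e_g set evenly filled (or empty) — no strong Jahn–Teller driving force.

[Cr(NCS)₅(OH)]⁴−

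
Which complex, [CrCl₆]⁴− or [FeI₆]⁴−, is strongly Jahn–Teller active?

[CrCl₆]⁴−

[CrCl₆]⁴−: Ligand charges: each chloride is −1. With an overall charge of −4 the chromium centre must be in the +2 oxidation state. Group 6 minus oxidation state 2 gives a d⁴ configuration. Chloride is a weak-field ligand for a first-row metal, so the complex is high-spin. The t₂g³e_g¹ (high-spin) configuration has an unevenly filled e_g set; the Jahn–Teller theorem predicts a tetragonal distortion (typically axial elongation) to lift the degeneracy.
[FeI₆]⁴−: Ligand charges: each iodide is −1. With an overall charge of −4 the iron centre must be in the +2 oxidation state. Group 8 minus oxidation state 2 gives a d⁶ configuration. Iodide is a weak-field ligand for a first-row metal, so the complex is high-spin. The d⁶ configuration leaves the e_g set evenly filled (or empty) — no strong Jahn–Teller driving force.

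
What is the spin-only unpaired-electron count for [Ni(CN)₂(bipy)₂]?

2 unpaired electrons

Summing ligand charges against the 0 overall charge gives an oxidation state of +2 for nickel.
Nickel is a group-10 element; Ni(II) is therefore d⁸.
Counting donor atoms: 2×cyanide (monodentate) → 2 donors; 2×2,2′-bipyridine (bidentate) → 4 donors. Coordination number = 6.
In an octahedral field the d⁸ configuration is t₂g⁶e_g² (only one arrangement possible), giving 2 unpaired electrons.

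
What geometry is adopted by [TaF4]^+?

tetrahedral

Ligand charges: each fluoride is −1. With an overall charge of +1 the tantalum centre must be in the +5 oxidation state.
Ta sits in group 5, so the d-electron count is 5 − 5 = 0.
With 4 monodentate ligands the coordination number is 4.
A d⁰ ion has no crystal-field stabilisation preference between square planar and tetrahedral, so four ligands adopt the sterically favoured tetrahedral geometry.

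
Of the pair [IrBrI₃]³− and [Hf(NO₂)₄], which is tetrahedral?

For [IrBrI₃]³−: Summing ligand charges against the −3 overall charge gives an oxidation state of +1 for iridium. Group 9 minus oxidation state 1 gives a d⁸ configuration. A 5d d⁸ ion has a large crystal-field splitting; square planar leaves the high-energy d_{x²−y²} orbital empty and maximises CFSE. → square planar.
For [Hf(NO₂)₄]: Each nitro (N-bound nitrite) is −1; balancing the 0 overall charge requires Hf(IV). Group 4 minus oxidation state 4 gives a d⁰ configuration. A d⁰ ion has no crystal-field stabilisation preference between square planar and tetrahedral, so four ligands adopt the sterically favoured tetrahedral geometry. → tetrahedral.

[Hf(NO₂)₄]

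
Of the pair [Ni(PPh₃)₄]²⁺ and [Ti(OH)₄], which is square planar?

[Ni(PPh₃)₄]²⁺

For [Ni(PPh₃)₄]²⁺: Ligand charges: triphenylphosphine is neutral. With an overall charge of +2 the nickel centre must be in the +2 oxidation state. Group 10 minus oxidation state 2 gives a d⁸ configuration. Triphenylphosphine is a strong-field ligand (high in the spectrochemical series). A 3d d⁸ ion with strong-field ligands gains enough CFSE to favour square planar over tetrahedral. → square planar.
For [Ti(OH)₄]: Each hydroxide is −1; balancing the 0 overall charge requires Ti(IV). Group 4 minus oxidation state 4 gives a d⁰ configuration. A d⁰ ion has no crystal-field stabilisation preference between square planar and tetrahedral, so four ligands adopt the sterically favoured tetrahedral geometry. → tetrahedral.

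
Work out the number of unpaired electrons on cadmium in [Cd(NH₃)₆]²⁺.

0 unpaired electrons

Ligand charges: ammonia is neutral. With an overall charge of +2 the cadmium centre must be in the +2 oxidation state.
Cadmium is a group-12 element; Cd(II) is therefore d¹⁰.
In an octahedral field the d¹⁰ configuration is t₂g⁶e_g⁴, giving 0 unpaired electrons.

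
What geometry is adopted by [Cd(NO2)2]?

Each nitro (N-bound nitrite) is −1; balancing the 0 overall charge requires Cd(II).
Cd sits in group 12, so the d-electron count is 12 − 2 = 10.
Coordination number: 2.
A d¹⁰ ion with only two ligands adopts a linear arrangement (sp hybridisation; no CFSE preference).

linear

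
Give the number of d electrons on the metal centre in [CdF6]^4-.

Each fluoride is −1; balancing the −4 overall charge requires Cd(II).
Group 12 minus oxidation state 2 gives a d¹⁰ configuration.

d¹⁰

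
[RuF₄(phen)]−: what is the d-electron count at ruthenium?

Ligand charges: each fluoride is −1; 1,10-phenanthroline is neutral. With an overall charge of −1 the ruthenium centre must be in the +3 oxidation state.
Group 8 minus oxidation state 3 gives a d⁵ configuration.

d⁵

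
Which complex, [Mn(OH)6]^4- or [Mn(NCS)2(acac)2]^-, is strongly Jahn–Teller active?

[Mn(OH)6]^4-: Summing ligand charges against the −4 overall charge gives an oxidation state of +2 for manganese. Mn sits in group 7, so the d-electron count is 7 − 2 = 5. Hydroxide is a weak-field ligand for a first-row metal, so the complex is high-spin. The d⁵ configuration leaves the e_g set evenly filled (or empty) — no strong Jahn–Teller driving force.
[Mn(NCS)2(acac)2]^-: Each isothiocyanate is −1; each acetylacetonate is −1; balancing the −1 overall charge requires Mn(III). Mn sits in group 7, so the d-electron count is 7 − 3 = 4. Acetylacetonate and isothiocyanate are weak-field ligands for a first-row metal, so the complex is high-spin. The t₂g³e_g¹ (high-spin) configuration has an unevenly filled e_g set; the Jahn–Teller theorem predicts a tetragonal distortion (typically axial elongation) to lift the degeneracy.

[Mn(NCS)2(acac)2]^-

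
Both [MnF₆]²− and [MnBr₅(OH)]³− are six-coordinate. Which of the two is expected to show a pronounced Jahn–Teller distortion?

[MnF₆]²−: Ligand charges: each fluoride is −1. With an overall charge of −2 the manganese centre must be in the +4 oxidation state. Mn sits in group 7, so the d-electron count is 7 − 4 = 3. The d³ configuration leaves the e_g set evenly filled (or empty) — no strong Jahn–Teller driving force.
[MnBr₅(OH)]³−: Each bromide is −1; each hydroxide is −1; balancing the −3 overall charge requires Mn(III). Mn sits in group 7, so the d-electron count is 7 − 3 = 4. Bromide and hydroxide are weak-field ligands for a first-row metal, so the complex is high-spin. The t₂g³e_g¹ (high-spin) configuration has an unevenly filled e_g set; the Jahn–Teller theorem predicts a tetragonal distortion (typically axial elongation) to lift the degeneracy.

[MnBr₅(OH)]³−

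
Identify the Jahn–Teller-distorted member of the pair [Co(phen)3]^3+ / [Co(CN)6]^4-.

[Co(CN)6]^4-

[Co(phen)3]^3+: 1,10-phenanthroline is neutral; balancing the +3 overall charge requires Co(III). Cobalt is a group-9 element; Co(III) is therefore d⁶. Co(III) has an exceptionally large octahedral splitting and is low-spin with essentially every ligand except fluoride. The d⁶ configuration leaves the e_g set evenly filled (or empty) — no strong Jahn–Teller driving force.
[Co(CN)6]^4-: Summing ligand charges against the −4 overall charge gives an oxidation state of +2 for cobalt. Co sits in group 9, so the d-electron count is 9 − 2 = 7. Cyanide is a strong-field ligand (high in the spectrochemical series) for a first-row metal, so the complex is low-spin. The t₂g⁶e_g¹ (low-spin) configuration has an unevenly filled e_g set; the Jahn–Teller theorem predicts a tetragonal distortion (typically axial elongation) to lift the degeneracy.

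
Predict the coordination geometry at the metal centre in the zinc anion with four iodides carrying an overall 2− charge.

tetrahedral

Each iodide is −1; balancing the −2 overall charge requires Zn(II).
Zn sits in group 12, so the d-electron count is 12 − 2 = 10.
With 4 monodentate ligands the coordination number is 4.
A d¹⁰ ion has no crystal-field stabilisation preference between square planar and tetrahedral, so four ligands adopt the sterically favoured tetrahedral geometry.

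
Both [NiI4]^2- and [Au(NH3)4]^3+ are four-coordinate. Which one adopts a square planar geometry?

For [NiI4]^2-: Ligand charges: each iodide is −1. With an overall charge of −2 the nickel centre must be in the +2 oxidation state. Nickel is a group-10 element; Ni(II) is therefore d⁸. Iodide is a weak-field ligand. With weak-field ligands the CFSE gain from square planar is small, so a 3d d⁸ ion takes the sterically preferred tetrahedral geometry. → tetrahedral.
For [Au(NH3)4]^3+: Summing ligand charges against the +3 overall charge gives an oxidation state of +3 for gold. Gold is a group-11 element; Au(III) is therefore d⁸. A 5d d⁸ ion has a large crystal-field splitting; square planar leaves the high-energy d_{x²−y²} orbital empty and maximises CFSE. → square planar.

[Au(NH3)4]^3+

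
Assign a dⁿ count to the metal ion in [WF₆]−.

d¹

Summing ligand charges against the −1 overall charge gives an oxidation state of +5 for tungsten.
Group 6 minus oxidation state 5 gives a d¹ configuration.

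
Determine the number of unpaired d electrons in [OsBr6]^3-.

1

Ligand charges: each bromide is −1. With an overall charge of −3 the osmium centre must be in the +3 oxidation state.
Osmium is a group-8 element; Os(III) is therefore d⁵.
The spin state decides the count: a 5d ion has a large Δₒ and is invariably low-spin.
An octahedral low-spin d⁵ ion is t₂g⁵e_g⁰, giving 1 unpaired electron.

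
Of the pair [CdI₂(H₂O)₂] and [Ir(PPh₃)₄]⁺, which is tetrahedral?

[CdI₂(H₂O)₂]

For [CdI₂(H₂O)₂]: Summing ligand charges against the 0 overall charge gives an oxidation state of +2 for cadmium. Group 12 minus oxidation state 2 gives a d¹⁰ configuration. A d¹⁰ ion has no crystal-field stabilisation preference between square planar and tetrahedral, so four ligands adopt the sterically favoured tetrahedral geometry. → tetrahedral.
For [Ir(PPh₃)₄]⁺: Triphenylphosphine is neutral; balancing the +1 overall charge requires Ir(I). Iridium is a group-9 element; Ir(I) is therefore d⁸. A 5d d⁸ ion has a large crystal-field splitting; square planar leaves the high-energy d_{x²−y²} orbital empty and maximises CFSE. → square planar.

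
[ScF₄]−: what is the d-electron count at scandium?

d0

Ligand charges: each fluoride is −1. With an overall charge of −1 the scandium centre must be in the +3 oxidation state.
Scandium is a group-3 element; Sc(III) is therefore d⁰.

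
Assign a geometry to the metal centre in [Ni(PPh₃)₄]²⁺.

Ligand charges: triphenylphosphine is neutral. With an overall charge of +2 the nickel centre must be in the +2 oxidation state.
Group 10 minus oxidation state 2 gives a d⁸ configuration.
With 4 monodentate ligands the coordination number is 4.
Triphenylphosphine is a strong-field ligand (high in the spectrochemical series).
A 3d d⁸ ion with strong-field ligands gains enough CFSE to favour square planar over tetrahedral.

square planar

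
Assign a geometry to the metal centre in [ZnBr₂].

Ligand charges: each bromide is −1. With an overall charge of 0 the zinc centre must be in the +2 oxidation state.
Group 12 minus oxidation state 2 gives a d¹⁰ configuration.
With 2 monodentate ligands the coordination number is 2.
A d¹⁰ ion with only two ligands adopts a linear arrangement (sp hybridisation; no CFSE preference).

linear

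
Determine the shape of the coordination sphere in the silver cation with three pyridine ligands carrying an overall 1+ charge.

trigonal planar

Pyridine is neutral; balancing the +1 overall charge requires Ag(I).
Ag sits in group 11, so the d-electron count is 11 − 1 = 10.
Coordination number: 3.
Three ligands around a d¹⁰ centre minimise repulsion in a trigonal-planar arrangement.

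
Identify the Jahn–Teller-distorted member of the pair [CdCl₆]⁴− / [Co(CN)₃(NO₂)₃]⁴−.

[CdCl₆]⁴−: Summing ligand charges against the −4 overall charge gives an oxidation state of +2 for cadmium. Cadmium is a group-12 element; Cd(II) is therefore d¹⁰. The d¹⁰ configuration leaves the e_g set evenly filled (or empty) — no strong Jahn–Teller driving force.
[Co(CN)₃(NO₂)₃]⁴−: Ligand charges: each cyanide is −1; each nitro (N-bound nitrite) is −1. With an overall charge of −4 the cobalt centre must be in the +2 oxidation state. Cobalt is a group-9 element; Co(II) is therefore d⁷. Cyanide and nitro (N-bound nitrite) are strong-field ligands (high in the spectrochemical series) for a first-row metal, so the complex is low-spin. The t₂g⁶e_g¹ (low-spin) configuration has an unevenly filled e_g set; the Jahn–Teller theorem predicts a tetragonal distortion (typically axial elongation) to lift the degeneracy.

[Co(CN)₃(NO₂)₃]⁴−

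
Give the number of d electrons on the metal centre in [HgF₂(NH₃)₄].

Summing ligand charges against the 0 overall charge gives an oxidation state of +2 for mercury.
Mercury is a group-12 element; Hg(II) is therefore d¹⁰.

d¹⁰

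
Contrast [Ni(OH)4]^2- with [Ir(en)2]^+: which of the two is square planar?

For [Ni(OH)4]^2-: Each hydroxide is −1; balancing the −2 overall charge requires Ni(II). Ni sits in group 10, so the d-electron count is 10 − 2 = 8. Hydroxide is a weak-field ligand. With weak-field ligands the CFSE gain from square planar is small, so a 3d d⁸ ion takes the sterically preferred tetrahedral geometry. → tetrahedral.
For [Ir(en)2]^+: Ethylenediamine is neutral; balancing the +1 overall charge requires Ir(I). Iridium is a group-9 element; Ir(I) is therefore d⁸. A 5d d⁸ ion has a large crystal-field splitting; square planar leaves the high-energy d_{x²−y²} orbital empty and maximises CFSE. → square planar.

[Ir(en)2]^+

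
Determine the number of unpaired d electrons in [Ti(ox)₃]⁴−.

Ligand charges: each oxalate is −2. With an overall charge of −4 the titanium centre must be in the +2 oxidation state.
Group 4 minus oxidation state 2 gives a d² configuration.
Counting donor atoms: 3×oxalate (bidentate) → 6 donors. Coordination number = 6.
In an octahedral field the d² configuration is t₂g²e_g⁰ (only one arrangement possible), giving 2 unpaired electrons.

2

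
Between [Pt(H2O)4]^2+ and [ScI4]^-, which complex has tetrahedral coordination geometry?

[ScI4]^-

For [Pt(H2O)4]^2+: Water is neutral; balancing the +2 overall charge requires Pt(II). Group 10 minus oxidation state 2 gives a d⁸ configuration. A 5d d⁸ ion has a large crystal-field splitting; square planar leaves the high-energy d_{x²−y²} orbital empty and maximises CFSE. → square planar.
For [ScI4]^-: Summing ligand charges against the −1 overall charge gives an oxidation state of +3 for scandium. Group 3 minus oxidation state 3 gives a d⁰ configuration. A d⁰ ion has no crystal-field stabilisation preference between square planar and tetrahedral, so four ligands adopt the sterically favoured tetrahedral geometry. → tetrahedral.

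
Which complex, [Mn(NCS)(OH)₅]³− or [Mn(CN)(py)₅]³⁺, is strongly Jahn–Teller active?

[Mn(NCS)(OH)₅]³−: Ligand charges: each isothiocyanate is −1; each hydroxide is −1. With an overall charge of −3 the manganese centre must be in the +3 oxidation state. Mn sits in group 7, so the d-electron count is 7 − 3 = 4. Hydroxide and isothiocyanate are weak-field ligands for a first-row metal, so the complex is high-spin. The t₂g³e_g¹ (high-spin) configuration has an unevenly filled e_g set; the Jahn–Teller theorem predicts a tetragonal distortion (typically axial elongation) to lift the degeneracy.
[Mn(CN)(py)₅]³⁺: Ligand charges: each cyanide is −1; pyridine is neutral. With an overall charge of +3 the manganese centre must be in the +4 oxidation state. Mn sits in group 7, so the d-electron count is 7 − 4 = 3. The d³ configuration leaves the e_g set evenly filled (or empty) — no strong Jahn–Teller driving force.

[Mn(NCS)(OH)₅]³−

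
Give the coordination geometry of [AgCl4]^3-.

Ligand charges: each chloride is −1. With an overall charge of −3 the silver centre must be in the +1 oxidation state.
Group 11 minus oxidation state 1 gives a d¹⁰ configuration.
With 4 monodentate ligands the coordination number is 4.
A d¹⁰ ion has no crystal-field stabilisation preference between square planar and tetrahedral, so four ligands adopt the sterically favoured tetrahedral geometry.

tetrahedral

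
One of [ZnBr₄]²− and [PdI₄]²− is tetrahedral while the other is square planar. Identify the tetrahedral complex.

For [ZnBr₄]²−: Ligand charges: each bromide is −1. With an overall charge of −2 the zinc centre must be in the +2 oxidation state. Group 12 minus oxidation state 2 gives a d¹⁰ configuration. A d¹⁰ ion has no crystal-field stabilisation preference between square planar and tetrahedral, so four ligands adopt the sterically favoured tetrahedral geometry. → tetrahedral.
For [PdI₄]²−: Summing ligand charges against the −2 overall charge gives an oxidation state of +2 for palladium. Group 10 minus oxidation state 2 gives a d⁸ configuration. A 4d d⁸ ion has a large crystal-field splitting; square planar leaves the high-energy d_{x²−y²} orbital empty and maximises CFSE. → square planar.

[ZnBr₄]²−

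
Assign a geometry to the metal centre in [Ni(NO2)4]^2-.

square planar

Ligand charges: each nitro (N-bound nitrite) is −1. With an overall charge of −2 the nickel centre must be in the +2 oxidation state.
Ni sits in group 10, so the d-electron count is 10 − 2 = 8.
Coordination number: 4.
Nitro (N-bound nitrite) is a strong-field ligand (high in the spectrochemical series).
A 3d d⁸ ion with strong-field ligands gains enough CFSE to favour square planar over tetrahedral.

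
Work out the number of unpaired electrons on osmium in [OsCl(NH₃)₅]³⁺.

Ligand charges: each chloride is −1; ammonia is neutral. With an overall charge of +3 the osmium centre must be in the +4 oxidation state.
Osmium is a group-8 element; Os(IV) is therefore d⁴.
The spin state decides the count: a 5d ion has a large Δₒ and is invariably low-spin.
An octahedral low-spin d⁴ ion is t₂g⁴e_g⁰, giving 2 unpaired electrons.

2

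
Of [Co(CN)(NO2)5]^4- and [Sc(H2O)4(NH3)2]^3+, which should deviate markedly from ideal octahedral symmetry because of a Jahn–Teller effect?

[Co(CN)(NO2)5]^4-

[Co(CN)(NO2)5]^4-: Summing ligand charges against the −4 overall charge gives an oxidation state of +2 for cobalt. Group 9 minus oxidation state 2 gives a d⁷ configuration. Cyanide and nitro (N-bound nitrite) are strong-field ligands (high in the spectrochemical series) for a first-row metal, so the complex is low-spin. The t₂g⁶e_g¹ (low-spin) configuration has an unevenly filled e_g set; the Jahn–Teller theorem predicts a tetragonal distortion (typically axial elongation) to lift the degeneracy.
[Sc(H2O)4(NH3)2]^3+: Ligand charges: water is neutral; ammonia is neutral. With an overall charge of +3 the scandium centre must be in the +3 oxidation state. Group 3 minus oxidation state 3 gives a d⁰ configuration. The d⁰ configuration leaves the e_g set evenly filled (or empty) — no strong Jahn–Teller driving force.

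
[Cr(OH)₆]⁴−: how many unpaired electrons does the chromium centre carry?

Summing ligand charges against the −4 overall charge gives an oxidation state of +2 for chromium.
Chromium is a group-6 element; Cr(II) is therefore d⁴.
The spin state decides the count: Hydroxide is a weak-field ligand for a first-row metal, so the complex is high-spin.
An octahedral high-spin d⁴ ion is t₂g³e_g¹, giving 4 unpaired electrons.

4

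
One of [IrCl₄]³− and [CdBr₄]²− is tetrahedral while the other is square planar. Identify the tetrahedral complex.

For [IrCl₄]³−: Each chloride is −1; balancing the −3 overall charge requires Ir(I). Iridium is a group-9 element; Ir(I) is therefore d⁸. A 5d d⁸ ion has a large crystal-field splitting; square planar leaves the high-energy d_{x²−y²} orbital empty and maximises CFSE. → square planar.
For [CdBr₄]²−: Ligand charges: each bromide is −1. With an overall charge of −2 the cadmium centre must be in the +2 oxidation state. Cadmium is a group-12 element; Cd(II) is therefore d¹⁰. A d¹⁰ ion has no crystal-field stabilisation preference between square planar and tetrahedral, so four ligands adopt the sterically favoured tetrahedral geometry. → tetrahedral.

[CdBr₄]²−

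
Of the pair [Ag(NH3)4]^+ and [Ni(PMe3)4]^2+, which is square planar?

[Ni(PMe3)4]^2+

For [Ag(NH3)4]^+: Summing ligand charges against the +1 overall charge gives an oxidation state of +1 for silver. Group 11 minus oxidation state 1 gives a d¹⁰ configuration. A d¹⁰ ion has no crystal-field stabilisation preference between square planar and tetrahedral, so four ligands adopt the sterically favoured tetrahedral geometry. → tetrahedral.
For [Ni(PMe3)4]^2+: Trimethylphosphine is neutral; balancing the +2 overall charge requires Ni(II). Ni sits in group 10, so the d-electron count is 10 − 2 = 8. Trimethylphosphine is a strong-field ligand (high in the spectrochemical series). A 3d d⁸ ion with strong-field ligands gains enough CFSE to favour square planar over tetrahedral. → square planar.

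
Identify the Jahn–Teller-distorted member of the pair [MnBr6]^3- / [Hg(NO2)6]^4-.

[MnBr6]^3-: Summing ligand charges against the −3 overall charge gives an oxidation state of +3 for manganese. Manganese is a group-7 element; Mn(III) is therefore d⁴. Bromide is a weak-field ligand for a first-row metal, so the complex is high-spin. The t₂g³e_g¹ (high-spin) configuration has an unevenly filled e_g set; the Jahn–Teller theorem predicts a tetragonal distortion (typically axial elongation) to lift the degeneracy.
[Hg(NO2)6]^4-: Each nitro (N-bound nitrite) is −1; balancing the −4 overall charge requires Hg(II). Group 12 minus oxidation state 2 gives a d¹⁰ configuration. The d¹⁰ configuration leaves the e_g set evenly filled (or empty) — no strong Jahn–Teller driving force.

[MnBr6]^3-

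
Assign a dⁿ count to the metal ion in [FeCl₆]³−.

Summing ligand charges against the −3 overall charge gives an oxidation state of +3 for iron.
Group 8 minus oxidation state 3 gives a d⁵ configuration.

d5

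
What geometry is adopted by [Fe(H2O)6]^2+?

Water is neutral; balancing the +2 overall charge requires Fe(II).
Fe sits in group 8, so the d-electron count is 8 − 2 = 6.
Coordination number: 6.
Six donors around a single metal centre give an octahedral coordination sphere.

octahedral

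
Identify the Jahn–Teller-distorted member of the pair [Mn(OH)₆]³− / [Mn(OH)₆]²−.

[Mn(OH)₆]³−

[Mn(OH)₆]³−: Each hydroxide is −1; balancing the −3 overall charge requires Mn(III). Group 7 minus oxidation state 3 gives a d⁴ configuration. Hydroxide is a weak-field ligand for a first-row metal, so the complex is high-spin. The t₂g³e_g¹ (high-spin) configuration has an unevenly filled e_g set; the Jahn–Teller theorem predicts a tetragonal distortion (typically axial elongation) to lift the degeneracy.
[Mn(OH)₆]²−: Ligand charges: each hydroxide is −1. With an overall charge of −2 the manganese centre must be in the +4 oxidation state. Group 7 minus oxidation state 4 gives a d³ configuration. The d³ configuration leaves the e_g set evenly filled (or empty) — no strong Jahn–Teller driving force.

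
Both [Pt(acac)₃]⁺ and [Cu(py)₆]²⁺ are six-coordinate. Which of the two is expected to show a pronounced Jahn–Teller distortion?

[Pt(acac)₃]⁺: Ligand charges: each acetylacetonate is −1. With an overall charge of +1 the platinum centre must be in the +4 oxidation state. Platinum is a group-10 element; Pt(IV) is therefore d⁶. A 5d ion has a large Δₒ and is invariably low-spin. The d⁶ configuration leaves the e_g set evenly filled (or empty) — no strong Jahn–Teller driving force.
[Cu(py)₆]²⁺: Summing ligand charges against the +2 overall charge gives an oxidation state of +2 for copper. Group 11 minus oxidation state 2 gives a d⁹ configuration. The t₂g⁶e_g³ configuration has an unevenly filled e_g set; the Jahn–Teller theorem predicts a tetragonal distortion (typically axial elongation) to lift the degeneracy.

[Cu(py)₆]²⁺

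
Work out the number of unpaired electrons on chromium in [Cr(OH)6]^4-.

Summing ligand charges against the −4 overall charge gives an oxidation state of +2 for chromium.
Group 6 minus oxidation state 2 gives a d⁴ configuration.
The spin state decides the count: Hydroxide is a weak-field ligand for a first-row metal, so the complex is high-spin.
An octahedral high-spin d⁴ ion is t₂g³e_g¹, giving 4 unpaired electrons.

4 unpaired electrons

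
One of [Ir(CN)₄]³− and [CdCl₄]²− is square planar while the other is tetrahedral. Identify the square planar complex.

For [Ir(CN)₄]³−: Each cyanide is −1; balancing the −3 overall charge requires Ir(I). Group 9 minus oxidation state 1 gives a d⁸ configuration. A 5d d⁸ ion has a large crystal-field splitting; square planar leaves the high-energy d_{x²−y²} orbital empty and maximises CFSE. → square planar.
For [CdCl₄]²−: Summing ligand charges against the −2 overall charge gives an oxidation state of +2 for cadmium. Group 12 minus oxidation state 2 gives a d¹⁰ configuration. A d¹⁰ ion has no crystal-field stabilisation preference between square planar and tetrahedral, so four ligands adopt the sterically favoured tetrahedral geometry. → tetrahedral.

[Ir(CN)₄]³−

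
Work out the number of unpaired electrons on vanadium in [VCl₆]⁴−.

3 unpaired electrons

Each chloride is −1; balancing the −4 overall charge requires V(II).
Vanadium is a group-5 element; V(II) is therefore d³.
In an octahedral field the d³ configuration is t₂g³e_g⁰ (only one arrangement possible), giving 3 unpaired electrons.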